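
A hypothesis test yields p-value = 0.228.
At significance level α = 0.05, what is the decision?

Answer: fail to reject H₀

Derivation:
Compare p-value to α:
0.228 ≥ 0.05
Decision: fail to reject H₀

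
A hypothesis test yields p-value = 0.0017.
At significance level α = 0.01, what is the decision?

Answer: reject H₀

Derivation:
Compare p-value to α:
0.0017 < 0.01
Decision: reject H₀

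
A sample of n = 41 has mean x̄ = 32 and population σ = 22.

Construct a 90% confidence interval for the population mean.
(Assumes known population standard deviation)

Answer: (26.3481, 37.6519)

Derivation:
Confidence level: 90%, α = 0.1
z_0.05 = 1.645
SE = σ/√n = 22/√41 = 3.4358
Margin of error = 1.645 × 3.4358 = 5.6519
CI: x̄ ± margin = 32 ± 5.6519
CI: (26.3481, 37.6519)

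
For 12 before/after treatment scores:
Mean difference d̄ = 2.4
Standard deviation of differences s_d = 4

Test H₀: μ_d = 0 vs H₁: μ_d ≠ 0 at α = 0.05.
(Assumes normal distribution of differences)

df = n - 1 = 11
SE = s_d/√n = 4/√12 = 1.1547
t = d̄/SE = 2.4/1.1547 = 2.0785
Critical value: t_{0.025,11} = ±2.201
p-value ≈ 0.0619
Decision: fail to reject H₀

Answer: t = 2.0785, fail to reject H₀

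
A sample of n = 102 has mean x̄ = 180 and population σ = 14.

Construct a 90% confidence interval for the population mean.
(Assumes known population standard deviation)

Answer: (177.7197, 182.2803)

Derivation:
Confidence level: 90%, α = 0.1
z_0.05 = 1.645
SE = σ/√n = 14/√102 = 1.3862
Margin of error = 1.645 × 1.3862 = 2.2803
CI: x̄ ± margin = 180 ± 2.2803
CI: (177.7197, 182.2803)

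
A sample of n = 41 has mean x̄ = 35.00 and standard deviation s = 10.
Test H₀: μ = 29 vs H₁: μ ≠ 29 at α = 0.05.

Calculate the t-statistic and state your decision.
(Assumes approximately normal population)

Answer: t = 3.8420, reject H₀

Derivation:
df = n - 1 = 40
SE = s/√n = 10/√41 = 1.5617
t = (x̄ - μ₀)/SE = (35.00 - 29)/1.5617 = 3.8420
Critical value: t_{0.025,40} = ±2.021
p-value ≈ 0.0004
Decision: reject H₀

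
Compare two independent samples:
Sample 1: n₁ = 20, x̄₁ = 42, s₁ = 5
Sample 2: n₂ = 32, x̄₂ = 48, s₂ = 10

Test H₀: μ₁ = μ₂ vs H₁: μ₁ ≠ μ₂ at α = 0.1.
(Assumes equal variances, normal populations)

Answer: t = -2.4893, reject H₀

Derivation:
Pooled variance: s²_p = [19×5² + 31×10²]/(50) = 71.5000
s_p = 8.4558
SE = s_p×√(1/n₁ + 1/n₂) = 8.4558×√(1/20 + 1/32) = 2.4103
t = (x̄₁ - x̄₂)/SE = (42 - 48)/2.4103 = -2.4893
df = 50, t-critical = ±1.676
Decision: reject H₀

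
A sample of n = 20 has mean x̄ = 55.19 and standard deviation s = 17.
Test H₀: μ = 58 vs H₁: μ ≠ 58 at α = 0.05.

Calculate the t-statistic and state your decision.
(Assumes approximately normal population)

df = n - 1 = 19
SE = s/√n = 17/√20 = 3.8013
t = (x̄ - μ₀)/SE = (55.19 - 58)/3.8013 = -0.7392
Critical value: t_{0.025,19} = ±2.093
p-value ≈ 0.4688
Decision: fail to reject H₀

Answer: t = -0.7392, fail to reject H₀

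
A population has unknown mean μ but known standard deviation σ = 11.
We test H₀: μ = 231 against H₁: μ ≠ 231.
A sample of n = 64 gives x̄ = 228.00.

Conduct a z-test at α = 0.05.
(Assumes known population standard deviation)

Standard error: SE = σ/√n = 11/√64 = 1.3750
z-statistic: z = (x̄ - μ₀)/SE = (228.00 - 231)/1.3750 = -2.1818
Critical value: ±1.960
p-value = 0.0291
Decision: reject H₀

Answer: z = -2.1818, reject H₀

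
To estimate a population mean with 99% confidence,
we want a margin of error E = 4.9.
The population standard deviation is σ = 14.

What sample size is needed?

z_0.005 = 2.576
n = (z×σ/E)² = (2.576×14/4.9)²
n = 54.1696
Round up: n = 55

Answer: n = 55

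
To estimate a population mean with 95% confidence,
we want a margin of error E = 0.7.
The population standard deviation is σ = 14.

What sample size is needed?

z_0.025 = 1.960
n = (z×σ/E)² = (1.960×14/0.7)²
n = 1536.6400
Round up: n = 1537

Answer: n = 1537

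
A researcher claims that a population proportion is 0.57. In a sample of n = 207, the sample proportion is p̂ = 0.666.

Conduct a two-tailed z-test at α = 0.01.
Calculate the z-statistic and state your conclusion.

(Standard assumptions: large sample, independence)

Answer: z = 2.7899, reject H₀

Derivation:
H₀: p = 0.57, H₁: p ≠ 0.57
Standard error: SE = √(p₀(1-p₀)/n) = √(0.57×0.43/207) = 0.034410
z-statistic: z = (p̂ - p₀)/SE = (0.666 - 0.57)/0.034410 = 2.7899
Critical value: z_0.005 = ±2.576
p-value = 0.0053
Decision: reject H₀ at α = 0.01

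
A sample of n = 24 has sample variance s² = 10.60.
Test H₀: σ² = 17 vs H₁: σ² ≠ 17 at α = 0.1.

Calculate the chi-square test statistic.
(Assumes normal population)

Answer: χ² = 14.3412, fail to reject H₀

Derivation:
df = n - 1 = 23
χ² = (n-1)s²/σ₀² = 23×10.60/17 = 14.3412
Critical values: χ²_{0.95,23} = 13.091, χ²_{0.05,23} = 35.172
Rejection region: χ² < 13.091 or χ² > 35.172
Decision: fail to reject H₀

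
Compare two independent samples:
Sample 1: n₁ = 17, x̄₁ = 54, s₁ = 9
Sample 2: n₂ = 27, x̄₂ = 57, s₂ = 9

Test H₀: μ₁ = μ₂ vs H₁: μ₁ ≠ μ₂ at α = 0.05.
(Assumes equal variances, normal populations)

Answer: t = -1.0766, fail to reject H₀

Derivation:
Pooled variance: s²_p = [16×9² + 26×9²]/(42) = 81.0000
s_p = 9.0000
SE = s_p×√(1/n₁ + 1/n₂) = 9.0000×√(1/17 + 1/27) = 2.7865
t = (x̄₁ - x̄₂)/SE = (54 - 57)/2.7865 = -1.0766
df = 42, t-critical = ±2.018
Decision: fail to reject H₀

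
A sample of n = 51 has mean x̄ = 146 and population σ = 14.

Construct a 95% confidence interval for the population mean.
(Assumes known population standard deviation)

Answer: (142.1576, 149.8424)

Derivation:
Confidence level: 95%, α = 0.05
z_0.025 = 1.960
SE = σ/√n = 14/√51 = 1.9604
Margin of error = 1.960 × 1.9604 = 3.8424
CI: x̄ ± margin = 146 ± 3.8424
CI: (142.1576, 149.8424)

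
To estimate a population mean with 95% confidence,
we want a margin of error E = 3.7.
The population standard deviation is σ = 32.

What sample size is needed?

z_0.025 = 1.960
n = (z×σ/E)² = (1.960×32/3.7)²
n = 287.3483
Round up: n = 288

Answer: n = 288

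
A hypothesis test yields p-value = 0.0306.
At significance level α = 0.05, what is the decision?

Answer: reject H₀

Derivation:
Compare p-value to α:
0.0306 < 0.05
Decision: reject H₀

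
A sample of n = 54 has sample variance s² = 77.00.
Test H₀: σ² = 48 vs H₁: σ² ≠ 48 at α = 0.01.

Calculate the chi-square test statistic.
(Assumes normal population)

Answer: χ² = 85.0208, reject H₀

Derivation:
df = n - 1 = 53
χ² = (n-1)s²/σ₀² = 53×77.00/48 = 85.0208
Critical values: χ²_{0.995,53} = 30.230, χ²_{0.005,53} = 83.253
Rejection region: χ² < 30.230 or χ² > 83.253
Decision: reject H₀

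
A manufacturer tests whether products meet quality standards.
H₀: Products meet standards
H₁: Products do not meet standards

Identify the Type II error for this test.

A Type I error (probability α) occurs when we reject a true H₀.
A Type II error (probability β) occurs when we fail to reject a false H₀.

Answer: Accepting products as meeting standards when they don't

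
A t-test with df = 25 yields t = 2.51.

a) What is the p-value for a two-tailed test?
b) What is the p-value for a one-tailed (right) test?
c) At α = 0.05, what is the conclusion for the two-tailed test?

Using t-distribution with df = 25:
a) Two-tailed: p = 2×P(T > 2.51) = 0.0189
b) One-tailed: p = P(T > 2.51) = 0.0095
c) 0.0189 < 0.05, reject H₀

Answer: a) 0.0189, b) 0.0095, c) reject H₀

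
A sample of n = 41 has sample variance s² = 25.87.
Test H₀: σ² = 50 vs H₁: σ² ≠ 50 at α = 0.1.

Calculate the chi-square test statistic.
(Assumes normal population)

df = n - 1 = 40
χ² = (n-1)s²/σ₀² = 40×25.87/50 = 20.6960
Critical values: χ²_{0.95,40} = 26.509, χ²_{0.05,40} = 55.758
Rejection region: χ² < 26.509 or χ² > 55.758
Decision: reject H₀

Answer: χ² = 20.6960, reject H₀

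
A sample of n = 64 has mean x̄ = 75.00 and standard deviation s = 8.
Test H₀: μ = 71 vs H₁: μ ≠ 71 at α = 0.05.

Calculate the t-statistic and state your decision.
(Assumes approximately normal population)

df = n - 1 = 63
SE = s/√n = 8/√64 = 1.0000
t = (x̄ - μ₀)/SE = (75.00 - 71)/1.0000 = 4.0000
Critical value: t_{0.025,63} = ±1.998
p-value ≈ 0.0002
Decision: reject H₀

Answer: t = 4.0000, reject H₀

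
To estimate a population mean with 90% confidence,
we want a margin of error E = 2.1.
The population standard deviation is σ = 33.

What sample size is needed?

Answer: n = 669

Derivation:
z_0.05 = 1.645
n = (z×σ/E)² = (1.645×33/2.1)²
n = 668.2225
Round up: n = 669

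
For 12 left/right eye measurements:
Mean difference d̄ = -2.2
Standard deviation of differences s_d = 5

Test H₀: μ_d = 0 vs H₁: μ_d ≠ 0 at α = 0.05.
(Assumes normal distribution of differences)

df = n - 1 = 11
SE = s_d/√n = 5/√12 = 1.4434
t = d̄/SE = -2.2/1.4434 = -1.5242
Critical value: t_{0.025,11} = ±2.201
p-value ≈ 0.1557
Decision: fail to reject H₀

Answer: t = -1.5242, fail to reject H₀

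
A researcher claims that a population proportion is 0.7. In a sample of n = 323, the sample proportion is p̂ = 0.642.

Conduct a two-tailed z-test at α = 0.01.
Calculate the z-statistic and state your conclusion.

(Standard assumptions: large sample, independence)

Answer: z = -2.2747, fail to reject H₀

Derivation:
H₀: p = 0.7, H₁: p ≠ 0.7
Standard error: SE = √(p₀(1-p₀)/n) = √(0.7×0.3/323) = 0.025498
z-statistic: z = (p̂ - p₀)/SE = (0.642 - 0.7)/0.025498 = -2.2747
Critical value: z_0.005 = ±2.576
p-value = 0.0229
Decision: fail to reject H₀ at α = 0.01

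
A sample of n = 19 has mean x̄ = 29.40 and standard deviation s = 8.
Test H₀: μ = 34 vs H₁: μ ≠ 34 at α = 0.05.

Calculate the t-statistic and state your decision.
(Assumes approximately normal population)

df = n - 1 = 18
SE = s/√n = 8/√19 = 1.8353
t = (x̄ - μ₀)/SE = (29.40 - 34)/1.8353 = -2.5064
Critical value: t_{0.025,18} = ±2.101
p-value ≈ 0.0220
Decision: reject H₀

Answer: t = -2.5064, reject H₀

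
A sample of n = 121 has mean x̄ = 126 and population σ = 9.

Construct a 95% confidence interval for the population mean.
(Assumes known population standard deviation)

Answer: (124.3963, 127.6037)

Derivation:
Confidence level: 95%, α = 0.05
z_0.025 = 1.960
SE = σ/√n = 9/√121 = 0.8182
Margin of error = 1.960 × 0.8182 = 1.6037
CI: x̄ ± margin = 126 ± 1.6037
CI: (124.3963, 127.6037)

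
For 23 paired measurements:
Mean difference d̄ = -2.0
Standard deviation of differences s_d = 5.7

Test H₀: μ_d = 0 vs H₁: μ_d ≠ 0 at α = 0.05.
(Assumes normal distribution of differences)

df = n - 1 = 22
SE = s_d/√n = 5.7/√23 = 1.1885
t = d̄/SE = -2.0/1.1885 = -1.6828
Critical value: t_{0.025,22} = ±2.074
p-value ≈ 0.1066
Decision: fail to reject H₀

Answer: t = -1.6828, fail to reject H₀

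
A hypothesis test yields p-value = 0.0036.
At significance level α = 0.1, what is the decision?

Answer: reject H₀

Derivation:
Compare p-value to α:
0.0036 < 0.1
Decision: reject H₀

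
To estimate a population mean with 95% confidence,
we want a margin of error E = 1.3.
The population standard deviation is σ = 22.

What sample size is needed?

Answer: n = 1101

Derivation:
z_0.025 = 1.960
n = (z×σ/E)² = (1.960×22/1.3)²
n = 1100.1979
Round up: n = 1101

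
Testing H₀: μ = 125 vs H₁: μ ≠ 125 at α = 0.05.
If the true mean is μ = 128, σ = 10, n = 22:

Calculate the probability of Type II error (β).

SE = σ/√n = 10/√22 = 2.1320
Critical values: μ₀ ± z_0.025×SE = 125 ± 1.960×2.1320
Acceptance region: (120.8213, 129.1787)
Under H₁ (μ = 128): z_high = (129.1787 - 128)/2.1320 = 0.5529, z_low = (120.8213 - 128)/2.1320 = -3.3671
β = P(not reject | H₁) = Φ(0.5529) - Φ(-3.3671) ≈ 0.7095

Answer: β ≈ 0.7095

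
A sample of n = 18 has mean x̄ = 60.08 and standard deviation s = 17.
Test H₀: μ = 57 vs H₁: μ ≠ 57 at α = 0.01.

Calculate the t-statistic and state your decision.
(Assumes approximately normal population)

df = n - 1 = 17
SE = s/√n = 17/√18 = 4.0069
t = (x̄ - μ₀)/SE = (60.08 - 57)/4.0069 = 0.7687
Critical value: t_{0.005,17} = ±2.898
p-value ≈ 0.4526
Decision: fail to reject H₀

Answer: t = 0.7687, fail to reject H₀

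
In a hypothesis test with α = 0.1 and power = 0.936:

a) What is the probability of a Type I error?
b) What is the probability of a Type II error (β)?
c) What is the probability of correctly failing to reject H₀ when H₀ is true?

Answer: a) 0.1, b) 0.064, c) 0.9

Derivation:
a) Type I error probability = α = 0.1
b) Power = P(reject H₀ | H₁ true) = 1 - β = 0.936, so Type II error probability = β = 1 - Power = 0.064
c) P(fail to reject H₀ | H₀ true) = 1 - α = 0.9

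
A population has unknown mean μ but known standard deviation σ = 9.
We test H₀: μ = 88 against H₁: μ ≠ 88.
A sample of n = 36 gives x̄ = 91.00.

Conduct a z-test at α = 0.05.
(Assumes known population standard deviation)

Standard error: SE = σ/√n = 9/√36 = 1.5000
z-statistic: z = (x̄ - μ₀)/SE = (91.00 - 88)/1.5000 = 2.0000
Critical value: ±1.960
p-value = 0.0455
Decision: reject H₀

Answer: z = 2.0000, reject H₀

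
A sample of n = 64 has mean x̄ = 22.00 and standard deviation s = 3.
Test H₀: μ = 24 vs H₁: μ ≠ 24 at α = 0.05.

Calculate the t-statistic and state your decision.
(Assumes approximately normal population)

Answer: t = -5.3333, reject H₀

Derivation:
df = n - 1 = 63
SE = s/√n = 3/√64 = 0.3750
t = (x̄ - μ₀)/SE = (22.00 - 24)/0.3750 = -5.3333
Critical value: t_{0.025,63} = ±1.998
p-value < 0.0001
Decision: reject H₀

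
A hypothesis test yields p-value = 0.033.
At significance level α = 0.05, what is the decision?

Compare p-value to α:
0.033 < 0.05
Decision: reject H₀

Answer: reject H₀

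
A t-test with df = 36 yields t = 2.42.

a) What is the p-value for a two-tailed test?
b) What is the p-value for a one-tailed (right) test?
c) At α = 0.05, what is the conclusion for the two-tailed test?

Using t-distribution with df = 36:
a) Two-tailed: p = 2×P(T > 2.42) = 0.0207
b) One-tailed: p = P(T > 2.42) = 0.0103
c) 0.0207 < 0.05, reject H₀

Answer: a) 0.0207, b) 0.0103, c) reject H₀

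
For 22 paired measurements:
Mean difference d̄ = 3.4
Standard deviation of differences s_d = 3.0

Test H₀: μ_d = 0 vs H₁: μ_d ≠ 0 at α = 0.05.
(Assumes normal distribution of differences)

df = n - 1 = 21
SE = s_d/√n = 3.0/√22 = 0.6396
t = d̄/SE = 3.4/0.6396 = 5.3158
Critical value: t_{0.025,21} = ±2.080
p-value < 0.0001
Decision: reject H₀

Answer: t = 5.3158, reject H₀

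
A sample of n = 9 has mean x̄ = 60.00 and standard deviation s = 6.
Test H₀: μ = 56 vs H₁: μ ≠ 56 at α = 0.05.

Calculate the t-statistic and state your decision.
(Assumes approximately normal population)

Answer: t = 2.0000, fail to reject H₀

Derivation:
df = n - 1 = 8
SE = s/√n = 6/√9 = 2.0000
t = (x̄ - μ₀)/SE = (60.00 - 56)/2.0000 = 2.0000
Critical value: t_{0.025,8} = ±2.306
p-value ≈ 0.0805
Decision: fail to reject H₀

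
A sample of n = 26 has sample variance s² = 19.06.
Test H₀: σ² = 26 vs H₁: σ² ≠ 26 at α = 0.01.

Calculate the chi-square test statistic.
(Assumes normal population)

Answer: χ² = 18.3269, fail to reject H₀

Derivation:
df = n - 1 = 25
χ² = (n-1)s²/σ₀² = 25×19.06/26 = 18.3269
Critical values: χ²_{0.995,25} = 10.520, χ²_{0.005,25} = 46.928
Rejection region: χ² < 10.520 or χ² > 46.928
Decision: fail to reject H₀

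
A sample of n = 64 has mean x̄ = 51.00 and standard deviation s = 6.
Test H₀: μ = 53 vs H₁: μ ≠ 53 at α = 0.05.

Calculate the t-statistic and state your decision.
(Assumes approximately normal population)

Answer: t = -2.6667, reject H₀

Derivation:
df = n - 1 = 63
SE = s/√n = 6/√64 = 0.7500
t = (x̄ - μ₀)/SE = (51.00 - 53)/0.7500 = -2.6667
Critical value: t_{0.025,63} = ±1.998
p-value ≈ 0.0097
Decision: reject H₀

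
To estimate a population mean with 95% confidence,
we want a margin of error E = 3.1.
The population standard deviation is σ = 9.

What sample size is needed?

Answer: n = 33

Derivation:
z_0.025 = 1.960
n = (z×σ/E)² = (1.960×9/3.1)²
n = 32.3798
Round up: n = 33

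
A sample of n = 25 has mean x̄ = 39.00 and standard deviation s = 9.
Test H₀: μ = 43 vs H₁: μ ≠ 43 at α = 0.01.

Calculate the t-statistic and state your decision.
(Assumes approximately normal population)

Answer: t = -2.2222, fail to reject H₀

Derivation:
df = n - 1 = 24
SE = s/√n = 9/√25 = 1.8000
t = (x̄ - μ₀)/SE = (39.00 - 43)/1.8000 = -2.2222
Critical value: t_{0.005,24} = ±2.797
p-value ≈ 0.0359
Decision: fail to reject H₀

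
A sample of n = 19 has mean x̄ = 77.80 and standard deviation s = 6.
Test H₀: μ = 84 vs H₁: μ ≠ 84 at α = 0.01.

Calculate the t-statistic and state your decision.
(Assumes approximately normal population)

Answer: t = -4.5042, reject H₀

Derivation:
df = n - 1 = 18
SE = s/√n = 6/√19 = 1.3765
t = (x̄ - μ₀)/SE = (77.80 - 84)/1.3765 = -4.5042
Critical value: t_{0.005,18} = ±2.878
p-value ≈ 0.0003
Decision: reject H₀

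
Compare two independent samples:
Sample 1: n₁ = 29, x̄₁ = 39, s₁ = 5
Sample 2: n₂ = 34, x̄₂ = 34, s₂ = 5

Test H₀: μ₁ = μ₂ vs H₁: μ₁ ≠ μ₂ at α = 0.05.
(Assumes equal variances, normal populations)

Pooled variance: s²_p = [28×5² + 33×5²]/(61) = 25.0000
s_p = 5.0000
SE = s_p×√(1/n₁ + 1/n₂) = 5.0000×√(1/29 + 1/34) = 1.2639
t = (x̄₁ - x̄₂)/SE = (39 - 34)/1.2639 = 3.9560
df = 61, t-critical = ±2.000
Decision: reject H₀

Answer: t = 3.9560, reject H₀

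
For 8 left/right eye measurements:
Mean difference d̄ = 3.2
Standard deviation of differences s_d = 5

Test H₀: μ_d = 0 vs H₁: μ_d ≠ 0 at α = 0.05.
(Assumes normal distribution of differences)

Answer: t = 1.8102, fail to reject H₀

Derivation:
df = n - 1 = 7
SE = s_d/√n = 5/√8 = 1.7678
t = d̄/SE = 3.2/1.7678 = 1.8102
Critical value: t_{0.025,7} = ±2.365
p-value ≈ 0.1132
Decision: fail to reject H₀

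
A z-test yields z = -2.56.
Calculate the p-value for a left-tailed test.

Answer: p-value ≈ 0.0052

Derivation:
For z = -2.56:
p = P(Z < -2.56) = Φ(-2.56) = 0.0052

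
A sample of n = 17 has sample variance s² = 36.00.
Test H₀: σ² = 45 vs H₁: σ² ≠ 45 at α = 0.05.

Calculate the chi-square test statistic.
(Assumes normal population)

df = n - 1 = 16
χ² = (n-1)s²/σ₀² = 16×36.00/45 = 12.8000
Critical values: χ²_{0.975,16} = 6.908, χ²_{0.025,16} = 28.845
Rejection region: χ² < 6.908 or χ² > 28.845
Decision: fail to reject H₀

Answer: χ² = 12.8000, fail to reject H₀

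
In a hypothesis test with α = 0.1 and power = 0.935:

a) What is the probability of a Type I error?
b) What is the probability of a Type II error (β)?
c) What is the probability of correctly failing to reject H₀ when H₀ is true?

Answer: a) 0.1, b) 0.065, c) 0.9

Derivation:
a) Type I error probability = α = 0.1
b) Power = P(reject H₀ | H₁ true) = 1 - β = 0.935, so Type II error probability = β = 1 - Power = 0.065
c) P(fail to reject H₀ | H₀ true) = 1 - α = 0.9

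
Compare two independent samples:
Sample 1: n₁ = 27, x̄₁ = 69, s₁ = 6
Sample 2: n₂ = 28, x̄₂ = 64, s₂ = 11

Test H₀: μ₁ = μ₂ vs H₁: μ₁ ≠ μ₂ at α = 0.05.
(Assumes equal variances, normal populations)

Pooled variance: s²_p = [26×6² + 27×11²]/(53) = 79.3019
s_p = 8.9052
SE = s_p×√(1/n₁ + 1/n₂) = 8.9052×√(1/27 + 1/28) = 2.4020
t = (x̄₁ - x̄₂)/SE = (69 - 64)/2.4020 = 2.0816
df = 53, t-critical = ±2.006
Decision: reject H₀

Answer: t = 2.0816, reject H₀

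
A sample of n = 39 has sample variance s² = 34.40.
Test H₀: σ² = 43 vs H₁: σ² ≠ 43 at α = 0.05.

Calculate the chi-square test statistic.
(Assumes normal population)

df = n - 1 = 38
χ² = (n-1)s²/σ₀² = 38×34.40/43 = 30.4000
Critical values: χ²_{0.975,38} = 22.878, χ²_{0.025,38} = 56.896
Rejection region: χ² < 22.878 or χ² > 56.896
Decision: fail to reject H₀

Answer: χ² = 30.4000, fail to reject H₀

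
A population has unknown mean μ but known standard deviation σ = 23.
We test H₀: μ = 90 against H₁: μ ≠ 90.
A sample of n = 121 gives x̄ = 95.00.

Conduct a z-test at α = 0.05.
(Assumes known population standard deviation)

Standard error: SE = σ/√n = 23/√121 = 2.0909
z-statistic: z = (x̄ - μ₀)/SE = (95.00 - 90)/2.0909 = 2.3913
Critical value: ±1.960
p-value = 0.0168
Decision: reject H₀

Answer: z = 2.3913, reject H₀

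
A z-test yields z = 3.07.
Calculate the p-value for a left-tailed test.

For z = 3.07:
p = P(Z < 3.07) = Φ(3.07) = 0.9989

Answer: p-value ≈ 0.9989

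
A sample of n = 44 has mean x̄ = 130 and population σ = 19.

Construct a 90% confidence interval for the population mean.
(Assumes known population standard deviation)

Answer: (125.2881, 134.7119)

Derivation:
Confidence level: 90%, α = 0.1
z_0.05 = 1.645
SE = σ/√n = 19/√44 = 2.8644
Margin of error = 1.645 × 2.8644 = 4.7119
CI: x̄ ± margin = 130 ± 4.7119
CI: (125.2881, 134.7119)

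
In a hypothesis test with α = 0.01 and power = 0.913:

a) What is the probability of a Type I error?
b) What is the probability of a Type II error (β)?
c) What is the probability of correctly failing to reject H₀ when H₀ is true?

a) Type I error probability = α = 0.01
b) Power = P(reject H₀ | H₁ true) = 1 - β = 0.913, so Type II error probability = β = 1 - Power = 0.087
c) P(fail to reject H₀ | H₀ true) = 1 - α = 0.99

Answer: a) 0.01, b) 0.087, c) 0.99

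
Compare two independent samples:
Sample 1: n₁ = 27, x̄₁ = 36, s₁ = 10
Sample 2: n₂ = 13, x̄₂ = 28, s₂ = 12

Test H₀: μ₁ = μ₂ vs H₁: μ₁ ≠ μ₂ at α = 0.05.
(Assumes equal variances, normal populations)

Pooled variance: s²_p = [26×10² + 12×12²]/(38) = 113.8947
s_p = 10.6721
SE = s_p×√(1/n₁ + 1/n₂) = 10.6721×√(1/27 + 1/13) = 3.6027
t = (x̄₁ - x̄₂)/SE = (36 - 28)/3.6027 = 2.2206
df = 38, t-critical = ±2.024
Decision: reject H₀

Answer: t = 2.2206, reject H₀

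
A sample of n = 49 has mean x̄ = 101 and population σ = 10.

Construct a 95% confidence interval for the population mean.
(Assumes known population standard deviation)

Confidence level: 95%, α = 0.05
z_0.025 = 1.960
SE = σ/√n = 10/√49 = 1.4286
Margin of error = 1.960 × 1.4286 = 2.8001
CI: x̄ ± margin = 101 ± 2.8001
CI: (98.1999, 103.8001)

Answer: (98.1999, 103.8001)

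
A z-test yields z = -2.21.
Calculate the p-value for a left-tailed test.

For z = -2.21:
p = P(Z < -2.21) = Φ(-2.21) = 0.0136

Answer: p-value ≈ 0.0136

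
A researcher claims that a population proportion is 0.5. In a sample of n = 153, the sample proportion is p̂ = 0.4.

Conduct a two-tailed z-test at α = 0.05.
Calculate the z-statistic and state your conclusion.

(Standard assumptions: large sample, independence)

Answer: z = -2.4738, reject H₀

Derivation:
H₀: p = 0.5, H₁: p ≠ 0.5
Standard error: SE = √(p₀(1-p₀)/n) = √(0.5×0.5/153) = 0.040423
z-statistic: z = (p̂ - p₀)/SE = (0.4 - 0.5)/0.040423 = -2.4738
Critical value: z_0.025 = ±1.960
p-value = 0.0134
Decision: reject H₀ at α = 0.05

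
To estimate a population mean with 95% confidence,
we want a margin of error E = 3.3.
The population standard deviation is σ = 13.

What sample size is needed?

z_0.025 = 1.960
n = (z×σ/E)² = (1.960×13/3.3)²
n = 59.6171
Round up: n = 60

Answer: n = 60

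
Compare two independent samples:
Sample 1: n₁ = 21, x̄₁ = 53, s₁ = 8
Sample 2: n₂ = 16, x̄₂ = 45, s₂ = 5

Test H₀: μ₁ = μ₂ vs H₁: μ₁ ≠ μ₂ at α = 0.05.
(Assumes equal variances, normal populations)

Answer: t = 3.5059, reject H₀

Derivation:
Pooled variance: s²_p = [20×8² + 15×5²]/(35) = 47.2857
s_p = 6.8765
SE = s_p×√(1/n₁ + 1/n₂) = 6.8765×√(1/21 + 1/16) = 2.2819
t = (x̄₁ - x̄₂)/SE = (53 - 45)/2.2819 = 3.5059
df = 35, t-critical = ±2.030
Decision: reject H₀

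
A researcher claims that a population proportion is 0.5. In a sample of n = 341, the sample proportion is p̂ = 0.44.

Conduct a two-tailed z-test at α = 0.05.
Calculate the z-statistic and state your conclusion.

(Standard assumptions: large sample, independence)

H₀: p = 0.5, H₁: p ≠ 0.5
Standard error: SE = √(p₀(1-p₀)/n) = √(0.5×0.5/341) = 0.027077
z-statistic: z = (p̂ - p₀)/SE = (0.44 - 0.5)/0.027077 = -2.2159
Critical value: z_0.025 = ±1.960
p-value = 0.0267
Decision: reject H₀ at α = 0.05

Answer: z = -2.2159, reject H₀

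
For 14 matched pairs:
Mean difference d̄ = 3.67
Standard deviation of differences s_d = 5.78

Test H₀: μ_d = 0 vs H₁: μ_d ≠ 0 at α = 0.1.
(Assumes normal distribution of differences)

df = n - 1 = 13
SE = s_d/√n = 5.78/√14 = 1.5448
t = d̄/SE = 3.67/1.5448 = 2.3757
Critical value: t_{0.05,13} = ±1.771
p-value ≈ 0.0336
Decision: reject H₀

Answer: t = 2.3757, reject H₀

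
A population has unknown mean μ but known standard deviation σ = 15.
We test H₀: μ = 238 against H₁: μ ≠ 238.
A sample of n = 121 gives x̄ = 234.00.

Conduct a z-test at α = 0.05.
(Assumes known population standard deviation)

Standard error: SE = σ/√n = 15/√121 = 1.3636
z-statistic: z = (x̄ - μ₀)/SE = (234.00 - 238)/1.3636 = -2.9334
Critical value: ±1.960
p-value = 0.0034
Decision: reject H₀

Answer: z = -2.9334, reject H₀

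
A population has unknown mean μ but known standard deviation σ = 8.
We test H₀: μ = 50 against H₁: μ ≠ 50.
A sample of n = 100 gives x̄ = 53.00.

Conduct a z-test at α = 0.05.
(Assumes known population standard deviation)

Answer: z = 3.7500, reject H₀

Derivation:
Standard error: SE = σ/√n = 8/√100 = 0.8000
z-statistic: z = (x̄ - μ₀)/SE = (53.00 - 50)/0.8000 = 3.7500
Critical value: ±1.960
p-value = 0.0002
Decision: reject H₀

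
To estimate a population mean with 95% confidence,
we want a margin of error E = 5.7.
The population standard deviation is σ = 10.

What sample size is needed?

z_0.025 = 1.960
n = (z×σ/E)² = (1.960×10/5.7)²
n = 11.8239
Round up: n = 12

Answer: n = 12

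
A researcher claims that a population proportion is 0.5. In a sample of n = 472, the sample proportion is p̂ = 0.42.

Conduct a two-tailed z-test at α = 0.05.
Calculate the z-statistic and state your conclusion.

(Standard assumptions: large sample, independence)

H₀: p = 0.5, H₁: p ≠ 0.5
Standard error: SE = √(p₀(1-p₀)/n) = √(0.5×0.5/472) = 0.023014
z-statistic: z = (p̂ - p₀)/SE = (0.42 - 0.5)/0.023014 = -3.4761
Critical value: z_0.025 = ±1.960
p-value = 0.0005
Decision: reject H₀ at α = 0.05

Answer: z = -3.4761, reject H₀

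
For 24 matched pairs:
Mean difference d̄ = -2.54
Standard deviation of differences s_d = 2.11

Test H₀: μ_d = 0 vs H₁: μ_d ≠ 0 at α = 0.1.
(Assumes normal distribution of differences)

df = n - 1 = 23
SE = s_d/√n = 2.11/√24 = 0.4307
t = d̄/SE = -2.54/0.4307 = -5.8974
Critical value: t_{0.05,23} = ±1.714
p-value < 0.0001
Decision: reject H₀

Answer: t = -5.8974, reject H₀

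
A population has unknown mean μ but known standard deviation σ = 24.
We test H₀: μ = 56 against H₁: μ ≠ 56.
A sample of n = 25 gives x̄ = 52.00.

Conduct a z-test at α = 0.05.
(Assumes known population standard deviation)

Standard error: SE = σ/√n = 24/√25 = 4.8000
z-statistic: z = (x̄ - μ₀)/SE = (52.00 - 56)/4.8000 = -0.8333
Critical value: ±1.960
p-value = 0.4047
Decision: fail to reject H₀

Answer: z = -0.8333, fail to reject H₀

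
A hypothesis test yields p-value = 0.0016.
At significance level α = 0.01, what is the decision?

Compare p-value to α:
0.0016 < 0.01
Decision: reject H₀

Answer: reject H₀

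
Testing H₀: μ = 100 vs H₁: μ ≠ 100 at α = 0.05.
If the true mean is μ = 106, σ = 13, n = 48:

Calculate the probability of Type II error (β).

SE = σ/√n = 13/√48 = 1.8764
Critical values: μ₀ ± z_0.025×SE = 100 ± 1.960×1.8764
Acceptance region: (96.3223, 103.6777)
Under H₁ (μ = 106): z_high = (103.6777 - 106)/1.8764 = -1.2376, z_low = (96.3223 - 106)/1.8764 = -5.1576
β = P(not reject | H₁) = Φ(-1.2376) - Φ(-5.1576) ≈ 0.1079

Answer: β ≈ 0.1079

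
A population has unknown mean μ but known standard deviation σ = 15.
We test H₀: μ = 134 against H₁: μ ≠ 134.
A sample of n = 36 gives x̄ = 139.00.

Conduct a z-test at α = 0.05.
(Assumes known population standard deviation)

Standard error: SE = σ/√n = 15/√36 = 2.5000
z-statistic: z = (x̄ - μ₀)/SE = (139.00 - 134)/2.5000 = 2.0000
Critical value: ±1.960
p-value = 0.0455
Decision: reject H₀

Answer: z = 2.0000, reject H₀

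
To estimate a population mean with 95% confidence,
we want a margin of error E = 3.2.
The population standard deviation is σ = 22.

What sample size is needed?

Answer: n = 182

Derivation:
z_0.025 = 1.960
n = (z×σ/E)² = (1.960×22/3.2)²
n = 181.5756
Round up: n = 182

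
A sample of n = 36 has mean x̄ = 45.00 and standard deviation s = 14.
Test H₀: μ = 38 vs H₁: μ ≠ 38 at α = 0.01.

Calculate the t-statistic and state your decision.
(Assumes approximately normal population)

Answer: t = 3.0000, reject H₀

Derivation:
df = n - 1 = 35
SE = s/√n = 14/√36 = 2.3333
t = (x̄ - μ₀)/SE = (45.00 - 38)/2.3333 = 3.0000
Critical value: t_{0.005,35} = ±2.724
p-value ≈ 0.0049
Decision: reject H₀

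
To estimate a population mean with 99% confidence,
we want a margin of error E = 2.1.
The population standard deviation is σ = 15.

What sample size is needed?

Answer: n = 339

Derivation:
z_0.005 = 2.576
n = (z×σ/E)² = (2.576×15/2.1)²
n = 338.5600
Round up: n = 339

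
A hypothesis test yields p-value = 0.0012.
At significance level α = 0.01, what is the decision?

Answer: reject H₀

Derivation:
Compare p-value to α:
0.0012 < 0.01
Decision: reject H₀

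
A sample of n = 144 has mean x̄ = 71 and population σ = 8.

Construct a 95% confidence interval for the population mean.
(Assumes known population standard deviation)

Confidence level: 95%, α = 0.05
z_0.025 = 1.960
SE = σ/√n = 8/√144 = 0.6667
Margin of error = 1.960 × 0.6667 = 1.3067
CI: x̄ ± margin = 71 ± 1.3067
CI: (69.6933, 72.3067)

Answer: (69.6933, 72.3067)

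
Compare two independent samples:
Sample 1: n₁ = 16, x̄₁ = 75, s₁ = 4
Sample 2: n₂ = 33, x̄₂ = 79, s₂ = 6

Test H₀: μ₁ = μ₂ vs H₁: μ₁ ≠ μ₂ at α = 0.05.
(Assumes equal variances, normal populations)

Answer: t = -2.4127, reject H₀

Derivation:
Pooled variance: s²_p = [15×4² + 32×6²]/(47) = 29.6170
s_p = 5.4422
SE = s_p×√(1/n₁ + 1/n₂) = 5.4422×√(1/16 + 1/33) = 1.6579
t = (x̄₁ - x̄₂)/SE = (75 - 79)/1.6579 = -2.4127
df = 47, t-critical = ±2.012
Decision: reject H₀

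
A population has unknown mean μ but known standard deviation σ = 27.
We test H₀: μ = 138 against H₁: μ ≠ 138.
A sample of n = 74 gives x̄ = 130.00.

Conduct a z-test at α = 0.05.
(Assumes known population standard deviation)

Standard error: SE = σ/√n = 27/√74 = 3.1387
z-statistic: z = (x̄ - μ₀)/SE = (130.00 - 138)/3.1387 = -2.5488
Critical value: ±1.960
p-value = 0.0108
Decision: reject H₀

Answer: z = -2.5488, reject H₀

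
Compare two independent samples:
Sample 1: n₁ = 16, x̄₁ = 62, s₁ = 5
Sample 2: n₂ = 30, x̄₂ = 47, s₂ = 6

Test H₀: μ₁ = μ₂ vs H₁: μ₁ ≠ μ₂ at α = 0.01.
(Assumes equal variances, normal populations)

Pooled variance: s²_p = [15×5² + 29×6²]/(44) = 32.2500
s_p = 5.6789
SE = s_p×√(1/n₁ + 1/n₂) = 5.6789×√(1/16 + 1/30) = 1.7580
t = (x̄₁ - x̄₂)/SE = (62 - 47)/1.7580 = 8.5324
df = 44, t-critical = ±2.692
Decision: reject H₀

Answer: t = 8.5324, reject H₀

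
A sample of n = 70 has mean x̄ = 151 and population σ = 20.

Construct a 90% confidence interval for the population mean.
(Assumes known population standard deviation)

Confidence level: 90%, α = 0.1
z_0.05 = 1.645
SE = σ/√n = 20/√70 = 2.3905
Margin of error = 1.645 × 2.3905 = 3.9324
CI: x̄ ± margin = 151 ± 3.9324
CI: (147.0676, 154.9324)

Answer: (147.0676, 154.9324)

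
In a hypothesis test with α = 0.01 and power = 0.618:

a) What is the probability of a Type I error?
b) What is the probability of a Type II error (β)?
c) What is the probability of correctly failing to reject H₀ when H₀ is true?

Answer: a) 0.01, b) 0.382, c) 0.99

Derivation:
a) Type I error probability = α = 0.01
b) Power = P(reject H₀ | H₁ true) = 1 - β = 0.618, so Type II error probability = β = 1 - Power = 0.382
c) P(fail to reject H₀ | H₀ true) = 1 - α = 0.99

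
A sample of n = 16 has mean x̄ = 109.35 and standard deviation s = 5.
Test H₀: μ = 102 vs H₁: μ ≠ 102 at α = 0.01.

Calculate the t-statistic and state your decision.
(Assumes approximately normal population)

Answer: t = 5.8800, reject H₀

Derivation:
df = n - 1 = 15
SE = s/√n = 5/√16 = 1.2500
t = (x̄ - μ₀)/SE = (109.35 - 102)/1.2500 = 5.8800
Critical value: t_{0.005,15} = ±2.947
p-value < 0.0001
Decision: reject H₀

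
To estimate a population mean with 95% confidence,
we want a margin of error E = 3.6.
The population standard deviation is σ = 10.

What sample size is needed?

z_0.025 = 1.960
n = (z×σ/E)² = (1.960×10/3.6)²
n = 29.6420
Round up: n = 30

Answer: n = 30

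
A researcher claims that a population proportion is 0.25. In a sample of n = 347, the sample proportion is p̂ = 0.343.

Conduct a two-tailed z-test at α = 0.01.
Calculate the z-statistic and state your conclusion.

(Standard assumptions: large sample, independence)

Answer: z = 4.0009, reject H₀

Derivation:
H₀: p = 0.25, H₁: p ≠ 0.25
Standard error: SE = √(p₀(1-p₀)/n) = √(0.25×0.75/347) = 0.023245
z-statistic: z = (p̂ - p₀)/SE = (0.343 - 0.25)/0.023245 = 4.0009
Critical value: z_0.005 = ±2.576
p-value = 0.0001
Decision: reject H₀ at α = 0.01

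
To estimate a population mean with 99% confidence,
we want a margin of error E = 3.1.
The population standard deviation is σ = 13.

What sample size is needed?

z_0.005 = 2.576
n = (z×σ/E)² = (2.576×13/3.1)²
n = 116.6957
Round up: n = 117

Answer: n = 117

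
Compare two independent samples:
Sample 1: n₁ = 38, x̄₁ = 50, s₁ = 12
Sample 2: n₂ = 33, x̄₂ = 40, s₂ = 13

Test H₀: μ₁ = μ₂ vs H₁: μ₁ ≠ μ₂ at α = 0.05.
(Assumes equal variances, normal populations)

Pooled variance: s²_p = [37×12² + 32×13²]/(69) = 155.5942
s_p = 12.4737
SE = s_p×√(1/n₁ + 1/n₂) = 12.4737×√(1/38 + 1/33) = 2.9681
t = (x̄₁ - x̄₂)/SE = (50 - 40)/2.9681 = 3.3692
df = 69, t-critical = ±1.995
Decision: reject H₀

Answer: t = 3.3692, reject H₀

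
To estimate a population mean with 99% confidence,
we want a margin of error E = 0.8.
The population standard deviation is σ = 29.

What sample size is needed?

z_0.005 = 2.576
n = (z×σ/E)² = (2.576×29/0.8)²
n = 8719.8244
Round up: n = 8720

Answer: n = 8720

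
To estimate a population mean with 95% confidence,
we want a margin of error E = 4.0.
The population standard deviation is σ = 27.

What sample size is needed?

z_0.025 = 1.960
n = (z×σ/E)² = (1.960×27/4.0)²
n = 175.0329
Round up: n = 176

Answer: n = 176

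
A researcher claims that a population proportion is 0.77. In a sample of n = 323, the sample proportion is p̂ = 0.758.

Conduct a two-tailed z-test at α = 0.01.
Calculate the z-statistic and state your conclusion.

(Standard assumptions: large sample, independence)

H₀: p = 0.77, H₁: p ≠ 0.77
Standard error: SE = √(p₀(1-p₀)/n) = √(0.77×0.23/323) = 0.023416
z-statistic: z = (p̂ - p₀)/SE = (0.758 - 0.77)/0.023416 = -0.5125
Critical value: z_0.005 = ±2.576
p-value = 0.6083
Decision: fail to reject H₀ at α = 0.01

Answer: z = -0.5125, fail to reject H₀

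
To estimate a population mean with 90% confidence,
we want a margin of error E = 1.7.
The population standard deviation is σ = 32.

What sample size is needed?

z_0.05 = 1.645
n = (z×σ/E)² = (1.645×32/1.7)²
n = 958.8130
Round up: n = 959

Answer: n = 959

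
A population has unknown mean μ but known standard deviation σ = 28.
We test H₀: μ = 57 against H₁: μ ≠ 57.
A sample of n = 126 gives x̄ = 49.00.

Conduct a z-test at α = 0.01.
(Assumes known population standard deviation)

Answer: z = -3.2072, reject H₀

Derivation:
Standard error: SE = σ/√n = 28/√126 = 2.4944
z-statistic: z = (x̄ - μ₀)/SE = (49.00 - 57)/2.4944 = -3.2072
Critical value: ±2.576
p-value = 0.0013
Decision: reject H₀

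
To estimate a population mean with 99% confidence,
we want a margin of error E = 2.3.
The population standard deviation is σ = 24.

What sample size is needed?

z_0.005 = 2.576
n = (z×σ/E)² = (2.576×24/2.3)²
n = 722.5344
Round up: n = 723

Answer: n = 723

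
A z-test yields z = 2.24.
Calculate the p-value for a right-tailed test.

Answer: p-value ≈ 0.0125

Derivation:
For z = 2.24:
p = P(Z > 2.24) = 1 - Φ(2.24) = 0.0125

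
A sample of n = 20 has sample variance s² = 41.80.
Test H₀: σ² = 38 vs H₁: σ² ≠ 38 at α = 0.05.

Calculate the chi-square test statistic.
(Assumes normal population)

df = n - 1 = 19
χ² = (n-1)s²/σ₀² = 19×41.80/38 = 20.9000
Critical values: χ²_{0.975,19} = 8.907, χ²_{0.025,19} = 32.852
Rejection region: χ² < 8.907 or χ² > 32.852
Decision: fail to reject H₀

Answer: χ² = 20.9000, fail to reject H₀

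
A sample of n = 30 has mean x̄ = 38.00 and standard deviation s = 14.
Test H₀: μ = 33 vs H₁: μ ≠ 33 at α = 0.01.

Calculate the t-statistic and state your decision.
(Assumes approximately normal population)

Answer: t = 1.9562, fail to reject H₀

Derivation:
df = n - 1 = 29
SE = s/√n = 14/√30 = 2.5560
t = (x̄ - μ₀)/SE = (38.00 - 33)/2.5560 = 1.9562
Critical value: t_{0.005,29} = ±2.756
p-value ≈ 0.0601
Decision: fail to reject H₀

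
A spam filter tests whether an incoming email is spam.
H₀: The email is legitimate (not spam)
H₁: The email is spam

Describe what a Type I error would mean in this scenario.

Answer: Marking a legitimate email as spam

Derivation:
Type I error (α): Rejecting H₀ when H₀ is true
Type II error (β): Failing to reject H₀ when H₁ is true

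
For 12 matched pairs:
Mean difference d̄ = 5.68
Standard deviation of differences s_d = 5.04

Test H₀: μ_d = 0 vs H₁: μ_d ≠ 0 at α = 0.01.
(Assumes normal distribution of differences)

df = n - 1 = 11
SE = s_d/√n = 5.04/√12 = 1.4549
t = d̄/SE = 5.68/1.4549 = 3.9040
Critical value: t_{0.005,11} = ±3.106
p-value ≈ 0.0025
Decision: reject H₀

Answer: t = 3.9040, reject H₀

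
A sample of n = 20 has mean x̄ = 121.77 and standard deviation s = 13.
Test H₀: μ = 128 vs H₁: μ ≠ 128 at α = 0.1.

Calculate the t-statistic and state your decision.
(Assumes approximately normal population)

Answer: t = -2.1432, reject H₀

Derivation:
df = n - 1 = 19
SE = s/√n = 13/√20 = 2.9069
t = (x̄ - μ₀)/SE = (121.77 - 128)/2.9069 = -2.1432
Critical value: t_{0.05,19} = ±1.729
p-value ≈ 0.0453
Decision: reject H₀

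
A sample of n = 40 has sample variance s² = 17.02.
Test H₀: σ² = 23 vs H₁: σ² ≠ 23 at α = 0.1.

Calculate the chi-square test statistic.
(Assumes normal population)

df = n - 1 = 39
χ² = (n-1)s²/σ₀² = 39×17.02/23 = 28.8600
Critical values: χ²_{0.95,39} = 25.695, χ²_{0.05,39} = 54.572
Rejection region: χ² < 25.695 or χ² > 54.572
Decision: fail to reject H₀

Answer: χ² = 28.8600, fail to reject H₀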